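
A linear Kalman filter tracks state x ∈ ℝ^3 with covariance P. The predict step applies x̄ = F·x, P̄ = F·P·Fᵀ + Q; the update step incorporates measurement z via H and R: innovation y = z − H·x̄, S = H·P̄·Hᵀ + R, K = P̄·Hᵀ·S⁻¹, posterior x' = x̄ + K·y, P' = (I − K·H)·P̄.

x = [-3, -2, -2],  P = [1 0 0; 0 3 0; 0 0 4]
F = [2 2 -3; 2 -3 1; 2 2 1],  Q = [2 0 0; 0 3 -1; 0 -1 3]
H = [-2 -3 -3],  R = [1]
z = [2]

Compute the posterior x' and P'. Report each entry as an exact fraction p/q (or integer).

x' = [50/19, 49/19, -96/19]
P' = [3663/76 -4561/152 -79/38; -4561/152 10711/304 -1155/76; -79/38 -1155/76 316/19]

x̄ = F·x = [-4, -2, -12]
P̄ = F·P·Fᵀ + Q = [54 -26 4; -26 38 -11; 4 -11 23]
y = z − H·x̄ = [-48]
S = H·P̄·Hᵀ + R = [304]
K = P̄·Hᵀ·S⁻¹ = [-21/152; -29/304; -11/76]
x' = x̄ + K·y = [50/19, 49/19, -96/19]
P' = (I − K·H)·P̄ = [3663/76 -4561/152 -79/38; -4561/152 10711/304 -1155/76; -79/38 -1155/76 316/19]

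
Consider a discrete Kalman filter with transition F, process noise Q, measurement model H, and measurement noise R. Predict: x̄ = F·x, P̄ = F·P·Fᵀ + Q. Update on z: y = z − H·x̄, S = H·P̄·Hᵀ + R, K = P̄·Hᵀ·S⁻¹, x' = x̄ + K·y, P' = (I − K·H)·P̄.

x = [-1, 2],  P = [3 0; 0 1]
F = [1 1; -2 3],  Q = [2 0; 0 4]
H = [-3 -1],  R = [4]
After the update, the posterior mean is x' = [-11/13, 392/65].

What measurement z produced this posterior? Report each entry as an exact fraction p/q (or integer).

x̄ = F·x = [1, 8]
P̄ = F·P·Fᵀ + Q = [6 -3; -3 25]
S = H·P̄·Hᵀ + R = [65]
K = P̄·Hᵀ·S⁻¹ = [-3/13; -16/65]
x' − x̄ = [-24/13, -128/65] = K·y
y = (KᵀK)⁻¹·Kᵀ·(x' − x̄) = [8]
z = y + H·x̄ = [8] + [-11] = [-3]

z = [-3]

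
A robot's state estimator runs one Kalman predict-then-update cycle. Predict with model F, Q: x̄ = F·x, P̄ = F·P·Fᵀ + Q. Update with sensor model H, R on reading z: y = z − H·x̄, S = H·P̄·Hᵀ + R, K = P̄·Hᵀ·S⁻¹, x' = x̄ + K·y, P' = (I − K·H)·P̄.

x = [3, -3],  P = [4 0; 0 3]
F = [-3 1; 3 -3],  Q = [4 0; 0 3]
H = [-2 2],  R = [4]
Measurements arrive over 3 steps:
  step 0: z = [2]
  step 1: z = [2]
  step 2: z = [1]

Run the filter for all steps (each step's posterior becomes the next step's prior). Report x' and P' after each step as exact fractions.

step 0: x' = [19/25, 381/200], P' = [107/25 96/25; 96/25 879/200]
step 1: x' = [-3445/1202, -4689/2404], P' = [13883/2404 3102/601; 3102/601 13287/2404]
step 2: x' = [10283/68014, 32397/68014], P' = [835165/136028 745851/136028; 745851/136028 790161/136028]

step 0: x̄ = F·x = [-12, 18]
step 0: P̄ = F·P·Fᵀ + Q = [43 -45; -45 66]
step 0: y = z − H·x̄ = [-58]
step 0: S = H·P̄·Hᵀ + R = [800]
step 0: K = P̄·Hᵀ·S⁻¹ = [-11/50; 111/400]
step 0: x' = x̄ + K·y = [19/25, 381/200]
step 0: P' = (I − K·H)·P̄ = [107/25 96/25; 96/25 879/200]
step 1: x̄ = F·x = [-3/8, -687/200]
step 1: P̄ = F·P·Fᵀ + Q = [191/8 -45/8; -45/8 2391/200]
step 1: y = z − H·x̄ = [203/25]
step 1: S = H·P̄·Hᵀ + R = [4808/25]
step 1: K = P̄·Hᵀ·S⁻¹ = [-1475/4808; 879/4808]
step 1: x' = x̄ + K·y = [-3445/1202, -4689/2404]
step 1: P' = (I − K·H)·P̄ = [13883/2404 3102/601; 3102/601 13287/2404]
step 2: x̄ = F·x = [15981/2404, -6603/2404]
step 2: P̄ = F·P·Fᵀ + Q = [36701/1202 -3978/601; -3978/601 14199/1202]
step 2: y = z − H·x̄ = [11893/601]
step 2: S = H·P̄·Hᵀ + R = [136028/601]
step 2: K = P̄·Hᵀ·S⁻¹ = [-44657/136028; 22155/136028]
step 2: x' = x̄ + K·y = [10283/68014, 32397/68014]
step 2: P' = (I − K·H)·P̄ = [835165/136028 745851/136028; 745851/136028 790161/136028]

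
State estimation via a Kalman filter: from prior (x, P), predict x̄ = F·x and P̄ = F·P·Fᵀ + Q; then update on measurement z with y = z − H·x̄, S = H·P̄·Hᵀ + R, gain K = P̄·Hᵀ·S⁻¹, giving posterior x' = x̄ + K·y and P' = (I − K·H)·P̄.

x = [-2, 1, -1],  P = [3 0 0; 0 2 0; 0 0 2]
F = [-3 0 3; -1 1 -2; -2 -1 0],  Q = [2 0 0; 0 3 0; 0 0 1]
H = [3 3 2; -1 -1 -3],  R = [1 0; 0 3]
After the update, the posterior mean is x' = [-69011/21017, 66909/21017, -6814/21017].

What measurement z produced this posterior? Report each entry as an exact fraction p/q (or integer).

x̄ = F·x = [3, 5, 3]
P̄ = F·P·Fᵀ + Q = [47 -3 18; -3 16 4; 18 4 15]
S = H·P̄·Hᵀ + R = [838 -503; -503 327]
K = P̄·Hᵀ·S⁻¹ = [5642/21017 2380/21017; 2794/21017 2691/21017; -2309/21017 -7858/21017]
x' − x̄ = [-132062/21017, -38176/21017, -69865/21017] = K·y
y = (KᵀK)⁻¹·Kᵀ·(x' − x̄) = [-31, 18]
z = y + H·x̄ = [-31, 18] + [30, -17] = [-1, 1]

z = [-1, 1]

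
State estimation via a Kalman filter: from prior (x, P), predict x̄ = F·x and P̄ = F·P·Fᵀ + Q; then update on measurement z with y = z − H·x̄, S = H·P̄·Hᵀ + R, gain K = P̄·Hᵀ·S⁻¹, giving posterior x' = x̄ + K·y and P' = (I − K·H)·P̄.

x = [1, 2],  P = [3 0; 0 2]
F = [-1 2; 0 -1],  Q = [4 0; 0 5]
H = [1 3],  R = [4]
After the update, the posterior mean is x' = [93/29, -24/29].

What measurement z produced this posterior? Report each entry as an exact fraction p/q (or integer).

z = [1]

x̄ = F·x = [3, -2]
P̄ = F·P·Fᵀ + Q = [15 -4; -4 7]
S = H·P̄·Hᵀ + R = [58]
K = P̄·Hᵀ·S⁻¹ = [3/58; 17/58]
x' − x̄ = [6/29, 34/29] = K·y
y = (KᵀK)⁻¹·Kᵀ·(x' − x̄) = [4]
z = y + H·x̄ = [4] + [-3] = [1]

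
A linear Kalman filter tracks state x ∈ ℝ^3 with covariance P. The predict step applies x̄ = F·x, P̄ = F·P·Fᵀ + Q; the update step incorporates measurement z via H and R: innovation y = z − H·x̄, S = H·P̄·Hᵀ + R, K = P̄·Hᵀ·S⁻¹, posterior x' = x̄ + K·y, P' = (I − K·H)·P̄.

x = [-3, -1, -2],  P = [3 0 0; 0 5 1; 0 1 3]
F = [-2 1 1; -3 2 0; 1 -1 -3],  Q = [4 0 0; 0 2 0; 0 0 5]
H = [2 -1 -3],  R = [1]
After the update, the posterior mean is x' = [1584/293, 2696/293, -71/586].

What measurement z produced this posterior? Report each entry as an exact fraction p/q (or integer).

z = [2]

x̄ = F·x = [3, 7, 4]
P̄ = F·P·Fᵀ + Q = [26 30 -24; 30 49 -25; -24 -25 46]
S = H·P̄·Hᵀ + R = [586]
K = P̄·Hᵀ·S⁻¹ = [47/293; 43/293; -161/586]
x' − x̄ = [705/293, 645/293, -2415/586] = K·y
y = (KᵀK)⁻¹·Kᵀ·(x' − x̄) = [15]
z = y + H·x̄ = [15] + [-13] = [2]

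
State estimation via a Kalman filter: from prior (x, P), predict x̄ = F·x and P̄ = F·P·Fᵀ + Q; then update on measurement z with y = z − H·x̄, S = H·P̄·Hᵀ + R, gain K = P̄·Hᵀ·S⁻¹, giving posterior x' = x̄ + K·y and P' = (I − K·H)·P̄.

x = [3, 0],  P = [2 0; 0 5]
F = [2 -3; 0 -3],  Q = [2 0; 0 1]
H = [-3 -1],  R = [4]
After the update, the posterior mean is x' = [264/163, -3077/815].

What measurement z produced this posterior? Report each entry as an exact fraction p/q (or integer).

x̄ = F·x = [6, 0]
P̄ = F·P·Fᵀ + Q = [55 45; 45 46]
S = H·P̄·Hᵀ + R = [815]
K = P̄·Hᵀ·S⁻¹ = [-42/163; -181/815]
x' − x̄ = [-714/163, -3077/815] = K·y
y = (KᵀK)⁻¹·Kᵀ·(x' − x̄) = [17]
z = y + H·x̄ = [17] + [-18] = [-1]

z = [-1]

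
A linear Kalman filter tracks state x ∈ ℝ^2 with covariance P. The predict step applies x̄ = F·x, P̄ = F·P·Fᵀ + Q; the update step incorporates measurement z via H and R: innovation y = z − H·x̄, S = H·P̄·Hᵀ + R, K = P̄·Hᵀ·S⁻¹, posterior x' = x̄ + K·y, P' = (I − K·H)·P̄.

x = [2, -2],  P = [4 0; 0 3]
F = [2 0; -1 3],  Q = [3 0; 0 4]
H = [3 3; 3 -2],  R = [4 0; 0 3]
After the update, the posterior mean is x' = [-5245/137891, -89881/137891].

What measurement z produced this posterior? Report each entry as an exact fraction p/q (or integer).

x̄ = F·x = [4, -8]
P̄ = F·P·Fᵀ + Q = [19 -8; -8 35]
S = H·P̄·Hᵀ + R = [346 -63; -63 410]
K = P̄·Hᵀ·S⁻¹ = [18129/137891 27337/137891; 27288/137891 -27421/137891]
x' − x̄ = [-556809/137891, 1013247/137891] = K·y
y = (KᵀK)⁻¹·Kᵀ·(x' − x̄) = [10, -27]
z = y + H·x̄ = [10, -27] + [-12, 28] = [-2, 1]

z = [-2, 1]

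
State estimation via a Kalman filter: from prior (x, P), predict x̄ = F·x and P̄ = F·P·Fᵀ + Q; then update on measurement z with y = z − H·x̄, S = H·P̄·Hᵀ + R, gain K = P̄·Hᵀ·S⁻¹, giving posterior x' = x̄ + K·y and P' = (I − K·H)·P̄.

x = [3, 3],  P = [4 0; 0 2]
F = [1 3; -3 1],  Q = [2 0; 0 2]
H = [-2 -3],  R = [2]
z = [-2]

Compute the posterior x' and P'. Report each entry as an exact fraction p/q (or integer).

x̄ = F·x = [12, -6]
P̄ = F·P·Fᵀ + Q = [24 -6; -6 40]
y = z − H·x̄ = [4]
S = H·P̄·Hᵀ + R = [386]
K = P̄·Hᵀ·S⁻¹ = [-15/193; -54/193]
x' = x̄ + K·y = [2256/193, -1374/193]
P' = (I − K·H)·P̄ = [4182/193 -2778/193; -2778/193 1888/193]

x' = [2256/193, -1374/193]
P' = [4182/193 -2778/193; -2778/193 1888/193]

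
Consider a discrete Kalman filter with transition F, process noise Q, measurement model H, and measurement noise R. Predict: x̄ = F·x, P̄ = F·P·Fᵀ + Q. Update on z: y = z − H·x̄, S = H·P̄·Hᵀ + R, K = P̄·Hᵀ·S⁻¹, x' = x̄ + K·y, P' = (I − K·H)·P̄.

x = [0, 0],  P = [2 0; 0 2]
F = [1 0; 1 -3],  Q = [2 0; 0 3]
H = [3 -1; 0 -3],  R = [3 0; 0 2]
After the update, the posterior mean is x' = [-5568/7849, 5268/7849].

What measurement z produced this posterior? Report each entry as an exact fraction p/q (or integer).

x̄ = F·x = [0, 0]
P̄ = F·P·Fᵀ + Q = [4 2; 2 23]
S = H·P̄·Hᵀ + R = [50 51; 51 209]
K = P̄·Hᵀ·S⁻¹ = [2396/7849 -810/7849; -34/7849 -2583/7849]
x' − x̄ = [-5568/7849, 5268/7849] = K·y
y = (KᵀK)⁻¹·Kᵀ·(x' − x̄) = [-3, -2]
z = y + H·x̄ = [-3, -2] + [0, 0] = [-3, -2]

z = [-3, -2]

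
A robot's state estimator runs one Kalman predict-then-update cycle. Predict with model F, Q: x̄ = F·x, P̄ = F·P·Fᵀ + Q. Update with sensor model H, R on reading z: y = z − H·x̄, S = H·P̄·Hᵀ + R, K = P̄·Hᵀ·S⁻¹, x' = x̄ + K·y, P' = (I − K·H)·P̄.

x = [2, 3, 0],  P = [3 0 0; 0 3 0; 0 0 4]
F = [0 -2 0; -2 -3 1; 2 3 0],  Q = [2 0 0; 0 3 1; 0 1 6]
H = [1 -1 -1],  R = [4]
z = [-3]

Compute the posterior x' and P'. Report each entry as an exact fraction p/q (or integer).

x̄ = F·x = [-6, -13, 13]
P̄ = F·P·Fᵀ + Q = [14 18 -18; 18 46 -38; -18 -38 45]
y = z − H·x̄ = [3]
S = H·P̄·Hᵀ + R = [33]
K = P̄·Hᵀ·S⁻¹ = [14/33; 10/33; -25/33]
x' = x̄ + K·y = [-52/11, -133/11, 118/11]
P' = (I − K·H)·P̄ = [266/33 454/33 -244/33; 454/33 1418/33 -1004/33; -244/33 -1004/33 860/33]

x' = [-52/11, -133/11, 118/11]
P' = [266/33 454/33 -244/33; 454/33 1418/33 -1004/33; -244/33 -1004/33 860/33]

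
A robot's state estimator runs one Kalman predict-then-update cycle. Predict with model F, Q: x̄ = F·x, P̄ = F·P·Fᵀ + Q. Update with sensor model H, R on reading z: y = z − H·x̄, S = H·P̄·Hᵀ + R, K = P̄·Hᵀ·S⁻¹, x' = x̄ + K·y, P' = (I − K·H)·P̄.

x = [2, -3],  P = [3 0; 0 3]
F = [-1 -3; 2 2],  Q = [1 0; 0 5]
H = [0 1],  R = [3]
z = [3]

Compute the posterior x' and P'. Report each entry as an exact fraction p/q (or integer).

x̄ = F·x = [7, -2]
P̄ = F·P·Fᵀ + Q = [31 -24; -24 29]
y = z − H·x̄ = [5]
S = H·P̄·Hᵀ + R = [32]
K = P̄·Hᵀ·S⁻¹ = [-3/4; 29/32]
x' = x̄ + K·y = [13/4, 81/32]
P' = (I − K·H)·P̄ = [13 -9/4; -9/4 87/32]

x' = [13/4, 81/32]
P' = [13 -9/4; -9/4 87/32]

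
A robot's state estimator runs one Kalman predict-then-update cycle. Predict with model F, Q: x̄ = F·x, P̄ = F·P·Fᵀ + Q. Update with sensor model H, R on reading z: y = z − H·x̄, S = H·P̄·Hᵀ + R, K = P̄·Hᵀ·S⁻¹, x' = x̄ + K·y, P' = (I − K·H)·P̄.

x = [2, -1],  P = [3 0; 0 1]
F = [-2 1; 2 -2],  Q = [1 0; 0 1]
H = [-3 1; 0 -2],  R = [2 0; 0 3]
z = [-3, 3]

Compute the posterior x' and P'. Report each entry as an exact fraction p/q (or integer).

x̄ = F·x = [-5, 6]
P̄ = F·P·Fᵀ + Q = [14 -14; -14 17]
y = z − H·x̄ = [-24, 15]
S = H·P̄·Hᵀ + R = [229 -118; -118 71]
K = P̄·Hᵀ·S⁻¹ = [-672/2335 -196/2335; 177/2335 -824/2335]
x' = x̄ + K·y = [1513/2335, -2598/2335]
P' = (I − K·H)·P̄ = [546/2335 294/2335; 294/2335 1236/2335]

x' = [1513/2335, -2598/2335]
P' = [546/2335 294/2335; 294/2335 1236/2335]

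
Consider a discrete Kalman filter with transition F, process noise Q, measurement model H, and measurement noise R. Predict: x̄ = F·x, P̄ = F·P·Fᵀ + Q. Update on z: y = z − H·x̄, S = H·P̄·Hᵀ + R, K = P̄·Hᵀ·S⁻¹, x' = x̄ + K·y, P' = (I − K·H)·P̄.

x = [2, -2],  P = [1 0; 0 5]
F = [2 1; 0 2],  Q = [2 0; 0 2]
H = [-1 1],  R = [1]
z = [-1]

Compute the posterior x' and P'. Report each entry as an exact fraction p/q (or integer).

x̄ = F·x = [2, -4]
P̄ = F·P·Fᵀ + Q = [11 10; 10 22]
y = z − H·x̄ = [5]
S = H·P̄·Hᵀ + R = [14]
K = P̄·Hᵀ·S⁻¹ = [-1/14; 6/7]
x' = x̄ + K·y = [23/14, 2/7]
P' = (I − K·H)·P̄ = [153/14 76/7; 76/7 82/7]

x' = [23/14, 2/7]
P' = [153/14 76/7; 76/7 82/7]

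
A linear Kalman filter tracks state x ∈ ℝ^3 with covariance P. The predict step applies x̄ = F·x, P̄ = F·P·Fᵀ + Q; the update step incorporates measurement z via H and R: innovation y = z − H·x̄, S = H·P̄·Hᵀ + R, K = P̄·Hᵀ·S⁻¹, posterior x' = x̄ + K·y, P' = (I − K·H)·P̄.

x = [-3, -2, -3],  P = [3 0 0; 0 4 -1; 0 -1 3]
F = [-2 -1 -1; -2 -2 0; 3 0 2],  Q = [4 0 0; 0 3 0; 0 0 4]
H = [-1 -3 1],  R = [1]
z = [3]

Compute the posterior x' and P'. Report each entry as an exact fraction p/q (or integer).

x' = [657/580, -315/116, -2387/580]
P' = [2771/580 -337/116 -2381/580; -337/116 471/116 1051/116; -2381/580 1051/116 13491/580]

x̄ = F·x = [11, 10, -15]
P̄ = F·P·Fᵀ + Q = [21 18 -22; 18 31 -14; -22 -14 43]
y = z − H·x̄ = [59]
S = H·P̄·Hᵀ + R = [580]
K = P̄·Hᵀ·S⁻¹ = [-97/580; -25/116; 107/580]
x' = x̄ + K·y = [657/580, -315/116, -2387/580]
P' = (I − K·H)·P̄ = [2771/580 -337/116 -2381/580; -337/116 471/116 1051/116; -2381/580 1051/116 13491/580]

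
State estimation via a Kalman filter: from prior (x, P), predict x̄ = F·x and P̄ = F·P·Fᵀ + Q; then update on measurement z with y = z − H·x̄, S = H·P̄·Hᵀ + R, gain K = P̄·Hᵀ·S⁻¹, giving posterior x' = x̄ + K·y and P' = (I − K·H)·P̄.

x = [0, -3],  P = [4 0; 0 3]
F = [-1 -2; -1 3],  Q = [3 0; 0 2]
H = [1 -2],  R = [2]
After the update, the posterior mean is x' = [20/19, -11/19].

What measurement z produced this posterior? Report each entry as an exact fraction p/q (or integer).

x̄ = F·x = [6, -9]
P̄ = F·P·Fᵀ + Q = [19 -14; -14 33]
S = H·P̄·Hᵀ + R = [209]
K = P̄·Hᵀ·S⁻¹ = [47/209; -80/209]
x' − x̄ = [-94/19, 160/19] = K·y
y = (KᵀK)⁻¹·Kᵀ·(x' − x̄) = [-22]
z = y + H·x̄ = [-22] + [24] = [2]

z = [2]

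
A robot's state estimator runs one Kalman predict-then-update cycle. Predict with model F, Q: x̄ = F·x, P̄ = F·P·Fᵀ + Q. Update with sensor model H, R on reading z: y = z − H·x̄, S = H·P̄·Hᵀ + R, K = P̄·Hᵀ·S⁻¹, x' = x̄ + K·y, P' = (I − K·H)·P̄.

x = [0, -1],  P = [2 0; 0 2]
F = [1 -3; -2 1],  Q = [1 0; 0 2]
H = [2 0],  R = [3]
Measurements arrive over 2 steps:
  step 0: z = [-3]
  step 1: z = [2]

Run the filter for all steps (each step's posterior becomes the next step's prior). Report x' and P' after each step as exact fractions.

step 0: x̄ = F·x = [3, -1]
step 0: P̄ = F·P·Fᵀ + Q = [21 -10; -10 12]
step 0: y = z − H·x̄ = [-9]
step 0: S = H·P̄·Hᵀ + R = [87]
step 0: K = P̄·Hᵀ·S⁻¹ = [14/29; -20/87]
step 0: x' = x̄ + K·y = [-39/29, 31/29]
step 0: P' = (I − K·H)·P̄ = [21/29 -10/29; -10/29 644/87]
step 1: x̄ = F·x = [-132/29, 109/29]
step 1: P̄ = F·P·Fᵀ + Q = [2042/29 -756/29; -756/29 1190/87]
step 1: y = z − H·x̄ = [322/29]
step 1: S = H·P̄·Hᵀ + R = [8255/29]
step 1: K = P̄·Hᵀ·S⁻¹ = [4084/8255; -1512/8255]
step 1: x' = x̄ + K·y = [7772/8255, 14239/8255]
step 1: P' = (I − K·H)·P̄ = [6126/8255 -2268/8255; -2268/8255 102242/24765]

step 0: x' = [-39/29, 31/29], P' = [21/29 -10/29; -10/29 644/87]
step 1: x' = [7772/8255, 14239/8255], P' = [6126/8255 -2268/8255; -2268/8255 102242/24765]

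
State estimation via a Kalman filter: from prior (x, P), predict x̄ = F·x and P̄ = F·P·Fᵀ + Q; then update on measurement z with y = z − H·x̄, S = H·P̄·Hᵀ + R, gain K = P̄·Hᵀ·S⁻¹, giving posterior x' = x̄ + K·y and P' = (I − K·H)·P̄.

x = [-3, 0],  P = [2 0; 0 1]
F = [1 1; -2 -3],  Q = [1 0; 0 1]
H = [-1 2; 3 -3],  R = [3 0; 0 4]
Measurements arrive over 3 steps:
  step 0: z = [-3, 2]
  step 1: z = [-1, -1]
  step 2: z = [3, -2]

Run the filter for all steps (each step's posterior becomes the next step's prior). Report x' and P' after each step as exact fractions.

step 0: x' = [-378/1607, -1704/1607], P' = [1037/1607 721/1607; 721/1607 929/1607]
step 1: x' = [-8081/116733, 95314/1984461], P' = [70448/116733 48484/116733; 48484/116733 1093228/1984461]
step 2: x' = [-163198804/2309729635, 2023867486/2309729635], P' = [1393826923/2309729635 959097623/2309729635; 959097623/2309729635 1271661103/2309729635]

step 0: x̄ = F·x = [-3, 6]
step 0: P̄ = F·P·Fᵀ + Q = [4 -7; -7 18]
step 0: y = z − H·x̄ = [-18, 29]
step 0: S = H·P̄·Hᵀ + R = [107 -183; -183 328]
step 0: K = P̄·Hᵀ·S⁻¹ = [135/1607 237/1607; 379/1607 -156/1607]
step 0: x' = x̄ + K·y = [-378/1607, -1704/1607]
step 0: P' = (I − K·H)·P̄ = [1037/1607 721/1607; 721/1607 929/1607]
step 1: x̄ = F·x = [-2082/1607, 5868/1607]
step 1: P̄ = F·P·Fᵀ + Q = [5015/1607 -8466/1607; -8466/1607 22768/1607]
step 1: y = z − H·x̄ = [-15425/1607, 22243/1607]
step 1: S = H·P̄·Hᵀ + R = [134772/1607 -227847/1607; -227847/1607 408863/1607]
step 1: K = P̄·Hᵀ·S⁻¹ = [8840/116733 5491/38911; 454076/1984461 -67250/661487]
step 1: x' = x̄ + K·y = [-8081/116733, 95314/1984461]
step 1: P' = (I − K·H)·P̄ = [70448/116733 48484/116733; 48484/116733 1093228/1984461]
step 2: x̄ = F·x = [-14021/661487, -11188/1984461]
step 2: P̄ = F·P·Fᵀ + Q = [1974587/661487 -3265352/661487; -3265352/661487 26504713/1984461]
step 2: y = z − H·x̄ = [5933696/1984461, -1292099/661487]
step 2: S = H·P̄·Hᵀ + R = [157080220/1984461 -88321355/661487; -88321355/661487 158707706/661487]
step 2: K = P̄·Hᵀ·S⁻¹ = [174789441/2309729635 65209395/461945927; 528074861/2309729635 -46884522/461945927]
step 2: x' = x̄ + K·y = [-163198804/2309729635, 2023867486/2309729635]
step 2: P' = (I − K·H)·P̄ = [1393826923/2309729635 959097623/2309729635; 959097623/2309729635 1271661103/2309729635]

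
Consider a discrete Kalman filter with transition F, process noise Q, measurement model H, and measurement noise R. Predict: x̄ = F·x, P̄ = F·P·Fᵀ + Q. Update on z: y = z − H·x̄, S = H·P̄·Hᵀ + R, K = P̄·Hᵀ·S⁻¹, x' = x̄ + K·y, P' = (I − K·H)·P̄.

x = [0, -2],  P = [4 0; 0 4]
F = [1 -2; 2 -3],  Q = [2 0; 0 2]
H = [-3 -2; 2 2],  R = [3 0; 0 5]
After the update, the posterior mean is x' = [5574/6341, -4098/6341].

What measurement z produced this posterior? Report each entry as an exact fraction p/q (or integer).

x̄ = F·x = [4, 6]
P̄ = F·P·Fᵀ + Q = [22 32; 32 54]
S = H·P̄·Hᵀ + R = [801 -668; -668 565]
K = P̄·Hᵀ·S⁻¹ = [-1306/6341 -332/6341; -364/6341 1500/6341]
x' − x̄ = [-19790/6341, -42144/6341] = K·y
y = (KᵀK)⁻¹·Kᵀ·(x' − x̄) = [21, -23]
z = y + H·x̄ = [21, -23] + [-24, 20] = [-3, -3]

z = [-3, -3]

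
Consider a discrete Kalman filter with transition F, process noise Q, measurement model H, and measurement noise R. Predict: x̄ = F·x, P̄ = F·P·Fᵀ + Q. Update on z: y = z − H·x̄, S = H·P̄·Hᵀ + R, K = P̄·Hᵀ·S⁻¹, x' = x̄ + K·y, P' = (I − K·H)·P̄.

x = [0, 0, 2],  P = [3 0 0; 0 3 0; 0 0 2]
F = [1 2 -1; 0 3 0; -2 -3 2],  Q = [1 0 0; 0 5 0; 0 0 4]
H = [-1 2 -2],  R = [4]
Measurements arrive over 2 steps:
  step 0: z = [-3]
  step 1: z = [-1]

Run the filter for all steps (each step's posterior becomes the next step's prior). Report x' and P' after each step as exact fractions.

step 0: x' = [-275/193, 150/193, 580/193], P' = [736/193 -226/193 -668/193; -226/193 1176/193 1189/193; -668/193 1189/193 1651/193]
step 1: x' = [-183/85, 65/17, 461/85], P' = [51056/9265 -10599/1853 -81487/9265; -10599/1853 266307/14824 298913/14824; -81487/9265 298913/14824 1856767/74120]

step 0: x̄ = F·x = [-2, 0, 4]
step 0: P̄ = F·P·Fᵀ + Q = [18 18 -28; 18 32 -27; -28 -27 51]
step 0: y = z − H·x̄ = [3]
step 0: S = H·P̄·Hᵀ + R = [386]
step 0: K = P̄·Hᵀ·S⁻¹ = [37/193; 50/193; -64/193]
step 0: x' = x̄ + K·y = [-275/193, 150/193, 580/193]
step 0: P' = (I − K·H)·P̄ = [736/193 -226/193 -668/193; -226/193 1176/193 1189/193; -668/193 1189/193 1651/193]
step 1: x̄ = F·x = [-555/193, 450/193, 1260/193]
step 1: P̄ = F·P·Fᵀ + Q = [2960/193 2811/193 -4597/193; 2811/193 11549/193 -2094/193; -4597/193 -2094/193 9268/193]
step 1: y = z − H·x̄ = [872/193]
step 1: S = H·P̄·Hᵀ + R = [74120/193]
step 1: K = P̄·Hᵀ·S⁻¹ = [1482/9265; 4895/14824; -18127/74120]
step 1: x' = x̄ + K·y = [-183/85, 65/17, 461/85]
step 1: P' = (I − K·H)·P̄ = [51056/9265 -10599/1853 -81487/9265; -10599/1853 266307/14824 298913/14824; -81487/9265 298913/14824 1856767/74120]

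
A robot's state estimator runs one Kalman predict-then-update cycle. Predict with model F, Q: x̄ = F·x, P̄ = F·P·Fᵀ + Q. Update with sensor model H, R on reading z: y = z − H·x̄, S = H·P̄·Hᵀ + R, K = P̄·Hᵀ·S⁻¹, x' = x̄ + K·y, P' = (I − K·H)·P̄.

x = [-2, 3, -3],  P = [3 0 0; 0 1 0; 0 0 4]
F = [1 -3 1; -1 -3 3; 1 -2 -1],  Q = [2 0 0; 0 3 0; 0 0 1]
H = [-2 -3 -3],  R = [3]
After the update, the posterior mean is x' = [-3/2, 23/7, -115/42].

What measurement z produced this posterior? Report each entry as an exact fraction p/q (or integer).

x̄ = F·x = [-14, -16, -5]
P̄ = F·P·Fᵀ + Q = [18 18 5; 18 51 -9; 5 -9 12]
S = H·P̄·Hᵀ + R = [756]
K = P̄·Hᵀ·S⁻¹ = [-5/36; -3/14; -19/756]
x' − x̄ = [25/2, 135/7, 95/42] = K·y
y = (KᵀK)⁻¹·Kᵀ·(x' − x̄) = [-90]
z = y + H·x̄ = [-90] + [91] = [1]

z = [1]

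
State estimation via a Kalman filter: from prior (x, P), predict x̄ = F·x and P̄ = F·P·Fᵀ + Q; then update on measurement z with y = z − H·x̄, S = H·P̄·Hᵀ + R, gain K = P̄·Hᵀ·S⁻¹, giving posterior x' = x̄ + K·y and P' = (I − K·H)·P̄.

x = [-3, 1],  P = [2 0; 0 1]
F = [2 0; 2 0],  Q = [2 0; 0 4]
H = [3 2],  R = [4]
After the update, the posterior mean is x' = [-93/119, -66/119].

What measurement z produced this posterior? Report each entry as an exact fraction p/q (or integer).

z = [-3]

x̄ = F·x = [-6, -6]
P̄ = F·P·Fᵀ + Q = [10 8; 8 12]
S = H·P̄·Hᵀ + R = [238]
K = P̄·Hᵀ·S⁻¹ = [23/119; 24/119]
x' − x̄ = [621/119, 648/119] = K·y
y = (KᵀK)⁻¹·Kᵀ·(x' − x̄) = [27]
z = y + H·x̄ = [27] + [-30] = [-3]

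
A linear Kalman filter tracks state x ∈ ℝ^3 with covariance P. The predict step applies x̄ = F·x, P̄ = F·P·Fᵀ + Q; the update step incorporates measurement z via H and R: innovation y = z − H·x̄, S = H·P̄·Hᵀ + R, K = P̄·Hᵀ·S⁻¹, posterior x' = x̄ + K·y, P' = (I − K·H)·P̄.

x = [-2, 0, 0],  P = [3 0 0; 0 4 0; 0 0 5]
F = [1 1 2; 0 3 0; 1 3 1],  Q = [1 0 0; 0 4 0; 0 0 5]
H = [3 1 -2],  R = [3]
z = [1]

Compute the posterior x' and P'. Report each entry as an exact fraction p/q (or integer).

x' = [-100/119, 12/119, -199/119]
P' = [1216/119 1244/119 2377/119; 1244/119 4744/119 4232/119; 2377/119 4232/119 5662/119]

x̄ = F·x = [-2, 0, -2]
P̄ = F·P·Fᵀ + Q = [28 12 25; 12 40 36; 25 36 49]
y = z − H·x̄ = [3]
S = H·P̄·Hᵀ + R = [119]
K = P̄·Hᵀ·S⁻¹ = [46/119; 4/119; 13/119]
x' = x̄ + K·y = [-100/119, 12/119, -199/119]
P' = (I − K·H)·P̄ = [1216/119 1244/119 2377/119; 1244/119 4744/119 4232/119; 2377/119 4232/119 5662/119]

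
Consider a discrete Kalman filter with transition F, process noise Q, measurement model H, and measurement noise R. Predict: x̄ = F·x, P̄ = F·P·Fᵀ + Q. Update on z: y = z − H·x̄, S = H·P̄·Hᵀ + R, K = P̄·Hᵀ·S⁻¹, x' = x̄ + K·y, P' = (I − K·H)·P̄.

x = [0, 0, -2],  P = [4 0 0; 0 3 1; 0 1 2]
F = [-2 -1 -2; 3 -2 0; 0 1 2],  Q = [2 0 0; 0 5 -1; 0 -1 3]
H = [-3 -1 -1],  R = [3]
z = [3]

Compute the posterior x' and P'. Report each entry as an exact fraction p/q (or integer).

x' = [-2/5, 0, -282/175]
P' = [5 -14 1/5; -14 53 -11; 1/5 -11 1706/175]

x̄ = F·x = [4, 0, -4]
P̄ = F·P·Fᵀ + Q = [33 -14 -15; -14 53 -11; -15 -11 18]
y = z − H·x̄ = [11]
S = H·P̄·Hᵀ + R = [175]
K = P̄·Hᵀ·S⁻¹ = [-2/5; 0; 38/175]
x' = x̄ + K·y = [-2/5, 0, -282/175]
P' = (I − K·H)·P̄ = [5 -14 1/5; -14 53 -11; 1/5 -11 1706/175]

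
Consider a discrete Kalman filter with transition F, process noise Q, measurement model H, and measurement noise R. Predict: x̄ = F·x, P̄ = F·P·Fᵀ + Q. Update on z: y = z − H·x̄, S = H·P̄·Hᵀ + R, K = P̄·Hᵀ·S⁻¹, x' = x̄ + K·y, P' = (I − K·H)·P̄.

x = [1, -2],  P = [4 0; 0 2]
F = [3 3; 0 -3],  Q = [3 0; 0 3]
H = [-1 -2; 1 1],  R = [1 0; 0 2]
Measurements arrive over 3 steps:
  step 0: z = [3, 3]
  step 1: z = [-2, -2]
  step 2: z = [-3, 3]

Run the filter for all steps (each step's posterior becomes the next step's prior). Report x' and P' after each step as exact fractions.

step 0: x̄ = F·x = [-3, 6]
step 0: P̄ = F·P·Fᵀ + Q = [57 -18; -18 21]
step 0: y = z − H·x̄ = [12, 0]
step 0: S = H·P̄·Hᵀ + R = [70 -45; -45 44]
step 0: K = P̄·Hᵀ·S⁻¹ = [831/1055 357/211; -921/1055 -174/211]
step 0: x' = x̄ + K·y = [6807/1055, -4722/1055]
step 0: P' = (I − K·H)·P̄ = [7971/1055 -4401/1055; -4401/1055 2661/1055]
step 1: x̄ = F·x = [1251/211, 14166/1055]
step 1: P̄ = F·P·Fᵀ + Q = [3927/211 3132/211; 3132/211 27114/1055]
step 1: y = z − H·x̄ = [32477/1055, -22531/1055]
step 1: S = H·P̄·Hᵀ + R = [191786/1055 -120843/1055; -120843/1055 80179/1055]
step 1: K = P̄·Hᵀ·S⁻¹ = [170268/733819 579651/733819; -411954/733819 -229404/733819]
step 1: x' = x̄ + K·y = [-2787000/733819, 2071044/733819]
step 1: P' = (I − K·H)·P̄ = [2488872/733819 -1329570/733819; -1329570/733819 870762/733819]
step 2: x̄ = F·x = [-2147868/733819, -6213132/733819]
step 2: P̄ = F·P·Fᵀ + Q = [8505903/733819 4129272/733819; 4129272/733819 10038315/733819]
step 2: y = z − H·x̄ = [-16775589/733819, 10562457/733819]
step 2: S = H·P̄·Hᵀ + R = [65910070/733819 -40970349/733819; -40970349/733819 28270400/733819]
step 2: K = P̄·Hᵀ·S⁻¹ = [59592225/251744021 198877413/251744021; -141532923/251744021 -78953532/251744021]
step 2: x' = x̄ + K·y = [763439652/251744021, -32383971/251744021]
step 2: P' = (I − K·H)·P̄ = [855101877/251744021 -457347051/251744021; -457347051/251744021 299439987/251744021]

step 0: x' = [6807/1055, -4722/1055], P' = [7971/1055 -4401/1055; -4401/1055 2661/1055]
step 1: x' = [-2787000/733819, 2071044/733819], P' = [2488872/733819 -1329570/733819; -1329570/733819 870762/733819]
step 2: x' = [763439652/251744021, -32383971/251744021], P' = [855101877/251744021 -457347051/251744021; -457347051/251744021 299439987/251744021]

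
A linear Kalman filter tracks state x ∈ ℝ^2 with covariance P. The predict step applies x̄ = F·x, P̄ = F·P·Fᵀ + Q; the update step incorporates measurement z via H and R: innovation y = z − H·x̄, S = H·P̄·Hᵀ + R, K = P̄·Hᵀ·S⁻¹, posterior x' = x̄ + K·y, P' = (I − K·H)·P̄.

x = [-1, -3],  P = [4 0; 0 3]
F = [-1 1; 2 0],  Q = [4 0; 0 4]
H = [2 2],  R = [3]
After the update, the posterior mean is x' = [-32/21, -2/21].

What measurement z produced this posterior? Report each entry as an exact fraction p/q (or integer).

z = [-3]

x̄ = F·x = [-2, -2]
P̄ = F·P·Fᵀ + Q = [11 -8; -8 20]
S = H·P̄·Hᵀ + R = [63]
K = P̄·Hᵀ·S⁻¹ = [2/21; 8/21]
x' − x̄ = [10/21, 40/21] = K·y
y = (KᵀK)⁻¹·Kᵀ·(x' − x̄) = [5]
z = y + H·x̄ = [5] + [-8] = [-3]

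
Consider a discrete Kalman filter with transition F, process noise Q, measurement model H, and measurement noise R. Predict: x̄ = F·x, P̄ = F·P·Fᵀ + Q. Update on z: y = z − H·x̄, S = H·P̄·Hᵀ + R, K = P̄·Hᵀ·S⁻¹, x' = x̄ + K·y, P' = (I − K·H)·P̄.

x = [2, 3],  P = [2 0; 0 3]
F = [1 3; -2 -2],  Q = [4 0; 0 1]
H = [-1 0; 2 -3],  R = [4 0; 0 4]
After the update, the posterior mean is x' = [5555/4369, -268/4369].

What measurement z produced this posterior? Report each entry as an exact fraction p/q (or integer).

z = [-3, 2]

x̄ = F·x = [11, -10]
P̄ = F·P·Fᵀ + Q = [33 -22; -22 21]
S = H·P̄·Hᵀ + R = [37 -132; -132 589]
K = P̄·Hᵀ·S⁻¹ = [-2013/4369 528/4369; -1166/4369 -1055/4369]
x' − x̄ = [-42504/4369, 43422/4369] = K·y
y = (KᵀK)⁻¹·Kᵀ·(x' − x̄) = [8, -50]
z = y + H·x̄ = [8, -50] + [-11, 52] = [-3, 2]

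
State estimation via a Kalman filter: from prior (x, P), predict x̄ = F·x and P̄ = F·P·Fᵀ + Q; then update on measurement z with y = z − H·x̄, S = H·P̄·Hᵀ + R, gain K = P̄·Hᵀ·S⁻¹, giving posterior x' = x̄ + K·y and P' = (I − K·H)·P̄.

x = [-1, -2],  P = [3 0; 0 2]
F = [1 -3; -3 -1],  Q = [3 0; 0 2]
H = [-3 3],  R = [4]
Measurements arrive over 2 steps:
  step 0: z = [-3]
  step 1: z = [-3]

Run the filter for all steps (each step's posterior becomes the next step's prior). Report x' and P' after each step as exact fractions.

step 0: x' = [3008/553, 2459/553], P' = [6711/553 6603/553; 6603/553 6739/553]
step 1: x' = [256196/285253, -55301/285253], P' = [6175278/285253 6269298/285253; 6269298/285253 6489114/285253]

step 0: x̄ = F·x = [5, 5]
step 0: P̄ = F·P·Fᵀ + Q = [24 -3; -3 31]
step 0: y = z − H·x̄ = [-3]
step 0: S = H·P̄·Hᵀ + R = [553]
step 0: K = P̄·Hᵀ·S⁻¹ = [-81/553; 102/553]
step 0: x' = x̄ + K·y = [3008/553, 2459/553]
step 0: P' = (I − K·H)·P̄ = [6711/553 6603/553; 6603/553 6739/553]
step 1: x̄ = F·x = [-4369/553, -11483/553]
step 1: P̄ = F·P·Fᵀ + Q = [29403/553 52908/553; 52908/553 107862/553]
step 1: y = z − H·x̄ = [19683/553]
step 1: S = H·P̄·Hᵀ + R = [285253/553]
step 1: K = P̄·Hᵀ·S⁻¹ = [70515/285253; 164862/285253]
step 1: x' = x̄ + K·y = [256196/285253, -55301/285253]
step 1: P' = (I − K·H)·P̄ = [6175278/285253 6269298/285253; 6269298/285253 6489114/285253]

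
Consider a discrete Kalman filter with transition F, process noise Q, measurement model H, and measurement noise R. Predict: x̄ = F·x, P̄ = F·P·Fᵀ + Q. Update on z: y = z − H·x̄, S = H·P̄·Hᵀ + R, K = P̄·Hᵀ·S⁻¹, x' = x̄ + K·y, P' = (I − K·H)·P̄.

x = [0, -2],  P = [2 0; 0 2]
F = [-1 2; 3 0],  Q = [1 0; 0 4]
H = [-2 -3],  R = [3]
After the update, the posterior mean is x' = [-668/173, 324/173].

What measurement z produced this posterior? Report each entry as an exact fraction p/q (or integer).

z = [2]

x̄ = F·x = [-4, 0]
P̄ = F·P·Fᵀ + Q = [11 -6; -6 22]
S = H·P̄·Hᵀ + R = [173]
K = P̄·Hᵀ·S⁻¹ = [-4/173; -54/173]
x' − x̄ = [24/173, 324/173] = K·y
y = (KᵀK)⁻¹·Kᵀ·(x' − x̄) = [-6]
z = y + H·x̄ = [-6] + [8] = [2]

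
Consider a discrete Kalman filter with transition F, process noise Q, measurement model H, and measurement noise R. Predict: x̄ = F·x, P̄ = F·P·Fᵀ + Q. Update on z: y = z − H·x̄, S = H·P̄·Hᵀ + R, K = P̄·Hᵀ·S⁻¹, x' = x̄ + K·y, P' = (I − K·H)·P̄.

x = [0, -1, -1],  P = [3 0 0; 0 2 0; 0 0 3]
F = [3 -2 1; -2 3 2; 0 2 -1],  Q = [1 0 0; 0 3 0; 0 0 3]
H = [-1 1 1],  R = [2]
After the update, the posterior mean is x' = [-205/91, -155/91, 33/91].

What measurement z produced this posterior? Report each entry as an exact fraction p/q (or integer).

x̄ = F·x = [1, -5, -1]
P̄ = F·P·Fᵀ + Q = [39 -24 -11; -24 45 6; -11 6 14]
S = H·P̄·Hᵀ + R = [182]
K = P̄·Hᵀ·S⁻¹ = [-37/91; 75/182; 31/182]
x' − x̄ = [-296/91, 300/91, 124/91] = K·y
y = (KᵀK)⁻¹·Kᵀ·(x' − x̄) = [8]
z = y + H·x̄ = [8] + [-7] = [1]

z = [1]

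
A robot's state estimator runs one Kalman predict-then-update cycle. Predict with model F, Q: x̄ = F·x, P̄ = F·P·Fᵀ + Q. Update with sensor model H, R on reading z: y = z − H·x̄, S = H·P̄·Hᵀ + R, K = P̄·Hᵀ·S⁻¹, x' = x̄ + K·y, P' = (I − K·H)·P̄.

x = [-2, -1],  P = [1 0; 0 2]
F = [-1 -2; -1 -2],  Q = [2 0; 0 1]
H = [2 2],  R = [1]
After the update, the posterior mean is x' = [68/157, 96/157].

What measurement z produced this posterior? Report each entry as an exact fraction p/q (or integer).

x̄ = F·x = [4, 4]
P̄ = F·P·Fᵀ + Q = [11 9; 9 10]
S = H·P̄·Hᵀ + R = [157]
K = P̄·Hᵀ·S⁻¹ = [40/157; 38/157]
x' − x̄ = [-560/157, -532/157] = K·y
y = (KᵀK)⁻¹·Kᵀ·(x' − x̄) = [-14]
z = y + H·x̄ = [-14] + [16] = [2]

z = [2]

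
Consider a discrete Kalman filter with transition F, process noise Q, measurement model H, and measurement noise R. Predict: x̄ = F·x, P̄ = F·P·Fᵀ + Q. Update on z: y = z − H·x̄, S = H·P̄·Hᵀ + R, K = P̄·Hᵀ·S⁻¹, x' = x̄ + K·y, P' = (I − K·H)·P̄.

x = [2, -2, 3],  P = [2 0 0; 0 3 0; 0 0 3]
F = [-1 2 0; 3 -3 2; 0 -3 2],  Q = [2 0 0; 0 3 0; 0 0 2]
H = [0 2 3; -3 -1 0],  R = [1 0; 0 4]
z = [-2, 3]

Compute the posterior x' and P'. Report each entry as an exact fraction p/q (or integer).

x' = [-81360/64231, 84747/64231, -97671/64231]
P' = [78736/64231 -160872/64231 105624/64231; -160872/64231 496284/64231 -326076/64231; 105624/64231 -326076/64231 221327/64231]

x̄ = F·x = [-6, 18, 12]
P̄ = F·P·Fᵀ + Q = [16 -24 -18; -24 60 39; -18 39 41]
y = z − H·x̄ = [-74, 3]
S = H·P̄·Hᵀ + R = [1078 69; 69 64]
K = P̄·Hᵀ·S⁻¹ = [-4872/64231 -18834/64231; 14340/64231 -3417/64231; 11829/64231 2301/64231]
x' = x̄ + K·y = [-81360/64231, 84747/64231, -97671/64231]
P' = (I − K·H)·P̄ = [78736/64231 -160872/64231 105624/64231; -160872/64231 496284/64231 -326076/64231; 105624/64231 -326076/64231 221327/64231]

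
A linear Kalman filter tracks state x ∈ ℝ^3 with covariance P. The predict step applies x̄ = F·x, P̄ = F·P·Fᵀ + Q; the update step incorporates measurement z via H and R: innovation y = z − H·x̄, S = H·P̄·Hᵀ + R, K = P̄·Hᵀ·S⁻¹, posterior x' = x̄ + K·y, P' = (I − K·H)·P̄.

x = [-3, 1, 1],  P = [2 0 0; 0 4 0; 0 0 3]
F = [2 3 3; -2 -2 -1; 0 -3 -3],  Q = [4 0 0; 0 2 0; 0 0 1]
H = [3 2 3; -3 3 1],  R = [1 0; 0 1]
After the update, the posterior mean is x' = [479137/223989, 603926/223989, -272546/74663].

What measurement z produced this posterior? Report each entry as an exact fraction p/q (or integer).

z = [1, -2]

x̄ = F·x = [0, 3, -6]
P̄ = F·P·Fᵀ + Q = [75 -41 -63; -41 29 33; -63 33 64]
S = H·P̄·Hᵀ + R = [138 309; 309 2315]
K = P̄·Hᵀ·S⁻¹ = [20509/223989 -14168/74663; 3623/223989 7676/74663; 16989/74663 9085/74663]
x' − x̄ = [479137/223989, -68041/223989, 175432/74663] = K·y
y = (KᵀK)⁻¹·Kᵀ·(x' − x̄) = [13, -5]
z = y + H·x̄ = [13, -5] + [-12, 3] = [1, -2]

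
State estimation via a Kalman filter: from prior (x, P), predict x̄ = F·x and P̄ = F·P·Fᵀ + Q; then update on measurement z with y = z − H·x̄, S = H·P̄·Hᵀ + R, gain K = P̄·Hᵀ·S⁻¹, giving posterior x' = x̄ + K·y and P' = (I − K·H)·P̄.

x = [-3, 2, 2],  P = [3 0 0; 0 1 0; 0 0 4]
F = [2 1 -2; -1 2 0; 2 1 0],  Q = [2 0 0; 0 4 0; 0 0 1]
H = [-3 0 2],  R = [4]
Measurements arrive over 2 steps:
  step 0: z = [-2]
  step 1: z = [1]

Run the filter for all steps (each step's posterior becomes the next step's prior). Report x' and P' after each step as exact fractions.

step 0: x' = [-86/61, 403/61, -178/61], P' = [1184/183 -464/183 1642/183; -464/183 1997/183 -688/183; 1642/183 -688/183 2441/183]
step 1: x' = [315313/66359, 561428/66359, 497989/66359], P' = [527632/66359 820384/66359 762450/66359; 820384/66359 2425972/66359 1193892/66359; 762450/66359 1193892/66359 1165805/66359]

step 0: x̄ = F·x = [-8, 7, -4]
step 0: P̄ = F·P·Fᵀ + Q = [31 -4 13; -4 11 -4; 13 -4 14]
step 0: y = z − H·x̄ = [-18]
step 0: S = H·P̄·Hᵀ + R = [183]
step 0: K = P̄·Hᵀ·S⁻¹ = [-67/183; 4/183; -11/183]
step 0: x' = x̄ + K·y = [-86/61, 403/61, -178/61]
step 0: P' = (I − K·H)·P̄ = [1184/183 -464/183 1642/183; -464/183 1997/183 -688/183; 1642/183 -688/183 2441/183]
step 1: x̄ = F·x = [587/61, 892/61, 231/61]
step 1: P̄ = F·P·Fᵀ + Q = [1541/61 2090/61 -105/61; 2090/61 3920/61 78/61; -105/61 78/61 5060/183]
step 1: y = z − H·x̄ = [1360/61]
step 1: S = H·P̄·Hᵀ + R = [66359/183]
step 1: K = P̄·Hᵀ·S⁻¹ = [-14499/66359; -18342/66359; 11065/66359]
step 1: x' = x̄ + K·y = [315313/66359, 561428/66359, 497989/66359]
step 1: P' = (I − K·H)·P̄ = [527632/66359 820384/66359 762450/66359; 820384/66359 2425972/66359 1193892/66359; 762450/66359 1193892/66359 1165805/66359]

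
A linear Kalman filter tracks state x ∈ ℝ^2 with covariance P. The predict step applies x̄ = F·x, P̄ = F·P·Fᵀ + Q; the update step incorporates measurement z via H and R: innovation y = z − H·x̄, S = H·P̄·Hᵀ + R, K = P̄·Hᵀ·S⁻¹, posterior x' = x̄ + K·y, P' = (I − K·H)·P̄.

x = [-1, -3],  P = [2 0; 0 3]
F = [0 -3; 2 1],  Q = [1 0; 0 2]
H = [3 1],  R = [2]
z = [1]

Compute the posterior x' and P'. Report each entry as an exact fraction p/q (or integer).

x̄ = F·x = [9, -5]
P̄ = F·P·Fᵀ + Q = [28 -9; -9 13]
y = z − H·x̄ = [-21]
S = H·P̄·Hᵀ + R = [213]
K = P̄·Hᵀ·S⁻¹ = [25/71; -14/213]
x' = x̄ + K·y = [114/71, -257/71]
P' = (I − K·H)·P̄ = [113/71 -289/71; -289/71 2573/213]

x' = [114/71, -257/71]
P' = [113/71 -289/71; -289/71 2573/213]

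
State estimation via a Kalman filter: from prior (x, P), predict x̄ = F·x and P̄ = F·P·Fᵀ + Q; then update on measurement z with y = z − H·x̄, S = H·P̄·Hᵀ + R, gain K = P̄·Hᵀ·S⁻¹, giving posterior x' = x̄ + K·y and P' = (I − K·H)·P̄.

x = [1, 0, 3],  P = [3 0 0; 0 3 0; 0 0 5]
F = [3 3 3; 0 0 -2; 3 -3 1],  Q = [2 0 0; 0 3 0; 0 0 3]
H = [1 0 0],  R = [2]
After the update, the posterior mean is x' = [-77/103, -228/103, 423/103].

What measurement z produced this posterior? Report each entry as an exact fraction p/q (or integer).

x̄ = F·x = [12, -6, 6]
P̄ = F·P·Fᵀ + Q = [101 -30 15; -30 23 -10; 15 -10 62]
S = H·P̄·Hᵀ + R = [103]
K = P̄·Hᵀ·S⁻¹ = [101/103; -30/103; 15/103]
x' − x̄ = [-1313/103, 390/103, -195/103] = K·y
y = (KᵀK)⁻¹·Kᵀ·(x' − x̄) = [-13]
z = y + H·x̄ = [-13] + [12] = [-1]

z = [-1]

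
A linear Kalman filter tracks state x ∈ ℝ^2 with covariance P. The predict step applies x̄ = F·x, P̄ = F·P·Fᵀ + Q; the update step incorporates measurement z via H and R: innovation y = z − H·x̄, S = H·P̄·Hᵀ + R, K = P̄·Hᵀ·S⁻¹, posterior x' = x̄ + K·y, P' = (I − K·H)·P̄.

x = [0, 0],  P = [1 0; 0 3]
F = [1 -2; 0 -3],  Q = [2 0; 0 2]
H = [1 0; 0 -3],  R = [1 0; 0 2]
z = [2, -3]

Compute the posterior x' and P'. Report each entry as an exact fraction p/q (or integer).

x' = [555/323, 333/323]
P' = [1029/1292 9/323; 9/323 70/323]

x̄ = F·x = [0, 0]
P̄ = F·P·Fᵀ + Q = [15 18; 18 29]
y = z − H·x̄ = [2, -3]
S = H·P̄·Hᵀ + R = [16 -54; -54 263]
K = P̄·Hᵀ·S⁻¹ = [1029/1292 -27/646; 9/323 -105/323]
x' = x̄ + K·y = [555/323, 333/323]
P' = (I − K·H)·P̄ = [1029/1292 9/323; 9/323 70/323]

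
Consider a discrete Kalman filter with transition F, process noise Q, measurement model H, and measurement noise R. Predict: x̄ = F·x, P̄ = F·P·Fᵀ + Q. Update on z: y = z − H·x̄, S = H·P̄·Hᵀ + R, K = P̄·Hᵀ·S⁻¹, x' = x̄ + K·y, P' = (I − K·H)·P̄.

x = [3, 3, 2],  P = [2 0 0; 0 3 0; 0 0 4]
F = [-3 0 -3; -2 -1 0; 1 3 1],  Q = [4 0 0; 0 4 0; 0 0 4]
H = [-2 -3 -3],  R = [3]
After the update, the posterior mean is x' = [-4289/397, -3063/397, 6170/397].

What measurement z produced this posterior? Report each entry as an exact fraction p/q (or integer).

x̄ = F·x = [-15, -9, 14]
P̄ = F·P·Fᵀ + Q = [58 12 -18; 12 15 -13; -18 -13 37]
S = H·P̄·Hᵀ + R = [397]
K = P̄·Hᵀ·S⁻¹ = [-98/397; -30/397; -36/397]
x' − x̄ = [1666/397, 510/397, 612/397] = K·y
y = (KᵀK)⁻¹·Kᵀ·(x' − x̄) = [-17]
z = y + H·x̄ = [-17] + [15] = [-2]

z = [-2]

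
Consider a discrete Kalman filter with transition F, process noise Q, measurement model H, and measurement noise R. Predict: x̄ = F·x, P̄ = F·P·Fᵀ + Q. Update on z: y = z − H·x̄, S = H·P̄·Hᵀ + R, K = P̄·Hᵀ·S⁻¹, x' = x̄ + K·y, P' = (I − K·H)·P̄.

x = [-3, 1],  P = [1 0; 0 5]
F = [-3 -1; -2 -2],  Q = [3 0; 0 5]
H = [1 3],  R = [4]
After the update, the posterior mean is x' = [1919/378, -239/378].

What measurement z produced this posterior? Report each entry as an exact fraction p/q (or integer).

z = [3]

x̄ = F·x = [8, 4]
P̄ = F·P·Fᵀ + Q = [17 16; 16 29]
S = H·P̄·Hᵀ + R = [378]
K = P̄·Hᵀ·S⁻¹ = [65/378; 103/378]
x' − x̄ = [-1105/378, -1751/378] = K·y
y = (KᵀK)⁻¹·Kᵀ·(x' − x̄) = [-17]
z = y + H·x̄ = [-17] + [20] = [3]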